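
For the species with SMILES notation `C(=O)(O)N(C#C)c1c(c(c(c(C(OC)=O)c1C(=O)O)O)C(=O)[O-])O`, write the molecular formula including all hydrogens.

C13H8NO10-

Heavy atoms from the SMILES: 13 C, 1 N, 10 O.
Implicit hydrogens by atom environment:
  6 × C (aromatic): no H
  5 × C: no H
  5 × O: no H
  4 × O: 1 H each → 4
  1 × C: 3 H
  1 × C: 1 H
  1 × N: no H
  1 × O (charge -1): no H
  Total hydrogens = 8.
Net charge -1.
Molecular formula: C13H8NO10-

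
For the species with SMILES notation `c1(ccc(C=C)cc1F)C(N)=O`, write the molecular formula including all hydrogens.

Heavy atoms from the SMILES: 9 C, 1 F, 1 N, 1 O.
Implicit hydrogens by atom environment:
  3 × C (aromatic): 1 H each → 3
  3 × C (aromatic): no H
  1 × C: 2 H
  1 × C: 1 H
  1 × C: no H
  1 × F: no H
  1 × N: 2 H
  1 × O: no H
  Total hydrogens = 8.
Molecular formula: C9H8FNO

C9H8FNO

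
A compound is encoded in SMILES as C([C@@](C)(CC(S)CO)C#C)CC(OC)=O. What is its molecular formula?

Heavy atoms from the SMILES: 11 C, 3 O, 1 S.
Implicit hydrogens by atom environment:
  4 × C: 2 H each → 8
  3 × C: no H
  2 × C: 3 H each → 6
  2 × C: 1 H each → 2
  2 × O: no H
  1 × O: 1 H
  1 × S: 1 H
  Total hydrogens = 18.
Molecular formula: C11H18O3S

C11H18O3S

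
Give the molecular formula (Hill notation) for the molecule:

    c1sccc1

Heavy atoms from the SMILES: 4 C, 1 S.
Implicit hydrogens by atom environment:
  4 × C (aromatic): 1 H each → 4
  1 × S (aromatic): no H
  Total hydrogens = 4.
Molecular formula: C4H4S

C4H4S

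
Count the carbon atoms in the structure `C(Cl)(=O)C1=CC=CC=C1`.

The symbol for carbon appears 7 times in the SMILES. (Cl is a single chlorine, not C + l.)

7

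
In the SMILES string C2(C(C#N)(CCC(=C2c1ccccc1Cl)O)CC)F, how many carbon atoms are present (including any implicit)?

15

The symbol for carbon appears 15 times in the SMILES. Lowercase c denotes aromatic carbon and counts toward C.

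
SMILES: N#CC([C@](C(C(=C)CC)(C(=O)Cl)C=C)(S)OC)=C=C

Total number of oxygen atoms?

2

The symbol for oxygen appears 2 times in the SMILES.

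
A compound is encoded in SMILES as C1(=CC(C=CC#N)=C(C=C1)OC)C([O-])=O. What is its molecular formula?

C11H8NO3-

Heavy atoms from the SMILES: 11 C, 1 N, 3 O.
Implicit hydrogens by atom environment:
  3 × C (aromatic): 1 H each → 3
  3 × C (aromatic): no H
  2 × C: 1 H each → 2
  2 × C: no H
  2 × O: no H
  1 × C: 3 H
  1 × N: no H
  1 × O (charge -1): no H
  Total hydrogens = 8.
Net charge -1.
Molecular formula: C11H8NO3-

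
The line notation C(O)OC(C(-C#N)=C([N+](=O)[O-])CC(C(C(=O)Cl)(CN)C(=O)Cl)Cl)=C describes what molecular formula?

Heavy atoms from the SMILES: 12 C, 3 Cl, 3 N, 6 O.
Implicit hydrogens by atom environment:
  7 × C: no H
  4 × C: 2 H each → 8
  4 × O: no H
  3 × Cl: no H
  1 × C: 1 H
  1 × N: 2 H
  1 × N (charge +1): no H
  1 × N: no H
  1 × O: 1 H
  1 × O (charge -1): no H
  Total hydrogens = 12.
Molecular formula: C12H12Cl3N3O6

C12H12Cl3N3O6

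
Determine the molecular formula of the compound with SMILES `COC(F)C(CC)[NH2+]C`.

Heavy atoms from the SMILES: 6 C, 1 F, 1 N, 1 O.
Implicit hydrogens by atom environment:
  3 × C: 3 H each → 9
  2 × C: 1 H each → 2
  1 × C: 2 H
  1 × F: no H
  1 × N (charge +1): 2 H
  1 × O: no H
  Total hydrogens = 15.
Net charge +1.
Molecular formula: C6H15FNO+

C6H15FNO+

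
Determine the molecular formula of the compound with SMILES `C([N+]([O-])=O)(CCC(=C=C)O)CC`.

Heavy atoms from the SMILES: 8 C, 1 N, 3 O.
Implicit hydrogens by atom environment:
  4 × C: 2 H each → 8
  2 × C: no H
  1 × C: 3 H
  1 × C: 1 H
  1 × N (charge +1): no H
  1 × O: 1 H
  1 × O: no H
  1 × O (charge -1): no H
  Total hydrogens = 13.
Molecular formula: C8H13NO3

C8H13NO3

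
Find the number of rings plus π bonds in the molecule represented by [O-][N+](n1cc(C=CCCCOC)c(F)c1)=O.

Molecular formula from the SMILES: C10H13FN2O3.
DoU = (2C + 2 + N − H − X)/2 = (2·10 + 2 + 2 − 13 − 1)/2 = 10/2 = 5.
(Structurally: 1 ring(s) + 4 π bond(s) = 5.)

5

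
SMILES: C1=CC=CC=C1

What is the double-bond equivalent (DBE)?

Molecular formula from the SMILES: C6H6.
DoU = (2C + 2 + N − H − X)/2 = (2·6 + 2 + 0 − 6 − 0)/2 = 8/2 = 4.
(Structurally: 1 ring(s) + 3 π bond(s) = 4.)

4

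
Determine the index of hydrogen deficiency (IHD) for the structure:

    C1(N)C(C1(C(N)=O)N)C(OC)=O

Molecular formula from the SMILES: C6H11N3O3.
DoU = (2C + 2 + N − H − X)/2 = (2·6 + 2 + 3 − 11 − 0)/2 = 6/2 = 3.
(Structurally: 1 ring(s) + 2 π bond(s) = 3.)

3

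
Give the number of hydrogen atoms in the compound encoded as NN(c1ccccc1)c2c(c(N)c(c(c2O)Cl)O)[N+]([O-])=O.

Hydrogens are implicit in SMILES; fill each atom to its normal valence:
  7 × C (aromatic): no H
  5 × C (aromatic): 1 H each → 5
  2 × N: 2 H each → 4
  2 × O: 1 H each → 2
  1 × Cl: no H
  1 × N: no H
  1 × N (charge +1): no H
  1 × O: no H
  1 × O (charge -1): no H
  Total hydrogens = 11.

11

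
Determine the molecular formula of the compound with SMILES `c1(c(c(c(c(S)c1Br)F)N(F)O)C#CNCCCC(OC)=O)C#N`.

Heavy atoms from the SMILES: 1 Br, 14 C, 2 F, 3 N, 3 O, 1 S.
Implicit hydrogens by atom environment:
  6 × C (aromatic): no H
  4 × C: no H
  3 × C: 2 H each → 6
  2 × F: no H
  2 × N: no H
  2 × O: no H
  1 × Br: no H
  1 × C: 3 H
  1 × N: 1 H
  1 × O: 1 H
  1 × S: 1 H
  Total hydrogens = 12.
Molecular formula: C14H12BrF2N3O3S

C14H12BrF2N3O3S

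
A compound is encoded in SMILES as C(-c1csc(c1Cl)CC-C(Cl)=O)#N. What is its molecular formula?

Heavy atoms from the SMILES: 8 C, 2 Cl, 1 N, 1 O, 1 S.
Implicit hydrogens by atom environment:
  3 × C (aromatic): no H
  2 × C: 2 H each → 4
  2 × C: no H
  2 × Cl: no H
  1 × C (aromatic): 1 H
  1 × N: no H
  1 × O: no H
  1 × S (aromatic): no H
  Total hydrogens = 5.
Molecular formula: C8H5Cl2NOS

C8H5Cl2NOS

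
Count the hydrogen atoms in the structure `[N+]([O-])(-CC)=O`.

Hydrogens are implicit in SMILES; fill each atom to its normal valence:
  1 × C: 3 H
  1 × C: 2 H
  1 × N (charge +1): no H
  1 × O: no H
  1 × O (charge -1): no H
  Total hydrogens = 5.

5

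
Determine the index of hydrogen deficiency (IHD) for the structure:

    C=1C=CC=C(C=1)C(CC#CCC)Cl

Molecular formula from the SMILES: C12H13Cl.
DoU = (2C + 2 + N − H − X)/2 = (2·12 + 2 + 0 − 13 − 1)/2 = 12/2 = 6.
(Structurally: 1 ring(s) + 5 π bond(s) = 6.)

6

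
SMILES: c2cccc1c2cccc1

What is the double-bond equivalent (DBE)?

7

Molecular formula from the SMILES: C10H8.
DoU = (2C + 2 + N − H − X)/2 = (2·10 + 2 + 0 − 8 − 0)/2 = 14/2 = 7.
(Structurally: 2 ring(s) + 5 π bond(s) = 7.)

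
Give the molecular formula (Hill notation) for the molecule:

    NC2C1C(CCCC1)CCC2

C10H19N

Heavy atoms from the SMILES: 10 C, 1 N.
Implicit hydrogens by atom environment:
  7 × C: 2 H each → 14
  3 × C: 1 H each → 3
  1 × N: 2 H
  Total hydrogens = 19.
Molecular formula: C10H19N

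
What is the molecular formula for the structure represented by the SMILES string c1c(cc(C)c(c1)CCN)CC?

Heavy atoms from the SMILES: 11 C, 1 N.
Implicit hydrogens by atom environment:
  3 × C: 2 H each → 6
  3 × C (aromatic): 1 H each → 3
  3 × C (aromatic): no H
  2 × C: 3 H each → 6
  1 × N: 2 H
  Total hydrogens = 17.
Molecular formula: C11H17N

C11H17N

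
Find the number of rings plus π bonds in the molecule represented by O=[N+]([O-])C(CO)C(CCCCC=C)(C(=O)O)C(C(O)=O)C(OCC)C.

Molecular formula from the SMILES: C16H27NO8.
DoU = (2C + 2 + N − H − X)/2 = (2·16 + 2 + 1 − 27 − 0)/2 = 8/2 = 4.
(Structurally: 0 ring(s) + 4 π bond(s) = 4.)

4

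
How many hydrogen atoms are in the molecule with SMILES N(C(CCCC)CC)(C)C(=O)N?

20

Hydrogens are implicit in SMILES; fill each atom to its normal valence:
  4 × C: 2 H each → 8
  3 × C: 3 H each → 9
  1 × C: 1 H
  1 × C: no H
  1 × N: 2 H
  1 × N: no H
  1 × O: no H
  Total hydrogens = 20.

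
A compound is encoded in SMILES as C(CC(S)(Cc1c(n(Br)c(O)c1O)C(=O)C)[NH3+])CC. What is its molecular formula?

C12H20BrN2O3S+

Heavy atoms from the SMILES: 1 Br, 12 C, 2 N, 3 O, 1 S.
Implicit hydrogens by atom environment:
  4 × C: 2 H each → 8
  4 × C (aromatic): no H
  2 × C: 3 H each → 6
  2 × C: no H
  2 × O: 1 H each → 2
  1 × Br: no H
  1 × N (charge +1): 3 H
  1 × N (aromatic): no H
  1 × O: no H
  1 × S: 1 H
  Total hydrogens = 20.
Net charge +1.
Molecular formula: C12H20BrN2O3S+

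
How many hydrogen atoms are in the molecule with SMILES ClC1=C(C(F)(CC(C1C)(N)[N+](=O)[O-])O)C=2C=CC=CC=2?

14

Hydrogens are implicit in SMILES; fill each atom to its normal valence:
  5 × C (aromatic): 1 H each → 5
  4 × C: no H
  1 × C: 3 H
  1 × C: 2 H
  1 × C: 1 H
  1 × C (aromatic): no H
  1 × Cl: no H
  1 × F: no H
  1 × N: 2 H
  1 × N (charge +1): no H
  1 × O: 1 H
  1 × O: no H
  1 × O (charge -1): no H
  Total hydrogens = 14.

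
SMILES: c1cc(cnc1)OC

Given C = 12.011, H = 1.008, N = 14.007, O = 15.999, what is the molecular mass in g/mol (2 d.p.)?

Molecular formula: C6H7NO.
M = 6×12.011 + 7×1.008 + 1×14.007 + 1×15.999 = 109.13 g/mol.

109.13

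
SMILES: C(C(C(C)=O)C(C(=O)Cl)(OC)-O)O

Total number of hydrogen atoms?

11

Hydrogens are implicit in SMILES; fill each atom to its normal valence:
  3 × C: no H
  3 × O: no H
  2 × C: 3 H each → 6
  2 × O: 1 H each → 2
  1 × C: 2 H
  1 × C: 1 H
  1 × Cl: no H
  Total hydrogens = 11.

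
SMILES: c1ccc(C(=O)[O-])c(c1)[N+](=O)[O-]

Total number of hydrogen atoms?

4

Hydrogens are implicit in SMILES; fill each atom to its normal valence:
  4 × C (aromatic): 1 H each → 4
  2 × C (aromatic): no H
  2 × O: no H
  2 × O (charge -1): no H
  1 × C: no H
  1 × N (charge +1): no H
  Total hydrogens = 4.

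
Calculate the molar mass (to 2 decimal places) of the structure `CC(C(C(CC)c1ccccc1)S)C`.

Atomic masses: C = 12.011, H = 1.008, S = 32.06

208.36

Molecular formula: C13H20S.
M = 13×12.011 + 20×1.008 + 1×32.06 = 208.36 g/mol.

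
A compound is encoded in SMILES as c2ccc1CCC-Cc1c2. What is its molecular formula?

Heavy atoms from the SMILES: 10 C.
Implicit hydrogens by atom environment:
  4 × C: 2 H each → 8
  4 × C (aromatic): 1 H each → 4
  2 × C (aromatic): no H
  Total hydrogens = 12.
Molecular formula: C10H12

C10H12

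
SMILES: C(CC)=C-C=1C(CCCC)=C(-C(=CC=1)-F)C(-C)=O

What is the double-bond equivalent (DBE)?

Molecular formula from the SMILES: C16H21FO.
DoU = (2C + 2 + N − H − X)/2 = (2·16 + 2 + 0 − 21 − 1)/2 = 12/2 = 6.
(Structurally: 1 ring(s) + 5 π bond(s) = 6.)

6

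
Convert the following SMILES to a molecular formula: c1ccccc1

C6H6

Heavy atoms from the SMILES: 6 C.
Implicit hydrogens by atom environment:
  6 × C (aromatic): 1 H each → 6
  Total hydrogens = 6.
Molecular formula: C6H6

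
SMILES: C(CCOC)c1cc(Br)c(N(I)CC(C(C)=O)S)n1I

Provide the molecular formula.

Heavy atoms from the SMILES: 1 Br, 12 C, 2 I, 2 N, 2 O, 1 S.
Implicit hydrogens by atom environment:
  4 × C: 2 H each → 8
  3 × C (aromatic): no H
  2 × C: 3 H each → 6
  2 × I: no H
  2 × O: no H
  1 × Br: no H
  1 × C (aromatic): 1 H
  1 × C: 1 H
  1 × C: no H
  1 × N (aromatic): no H
  1 × N: no H
  1 × S: 1 H
  Total hydrogens = 17.
Molecular formula: C12H17BrI2N2O2S

C12H17BrI2N2O2S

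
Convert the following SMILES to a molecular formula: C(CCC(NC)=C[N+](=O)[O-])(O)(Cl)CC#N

C8H12ClN3O3

Heavy atoms from the SMILES: 8 C, 1 Cl, 3 N, 3 O.
Implicit hydrogens by atom environment:
  3 × C: 2 H each → 6
  3 × C: no H
  1 × C: 3 H
  1 × C: 1 H
  1 × Cl: no H
  1 × N: 1 H
  1 × N (charge +1): no H
  1 × N: no H
  1 × O: 1 H
  1 × O: no H
  1 × O (charge -1): no H
  Total hydrogens = 12.
Molecular formula: C8H12ClN3O3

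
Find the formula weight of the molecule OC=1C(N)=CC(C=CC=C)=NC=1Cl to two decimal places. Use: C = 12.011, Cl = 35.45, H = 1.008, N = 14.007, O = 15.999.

Molecular formula: C9H9ClN2O.
M = 9×12.011 + 1×35.45 + 9×1.008 + 2×14.007 + 1×15.999 = 196.63 g/mol.

196.63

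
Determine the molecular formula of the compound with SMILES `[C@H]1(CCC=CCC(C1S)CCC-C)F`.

Heavy atoms from the SMILES: 12 C, 1 F, 1 S.
Implicit hydrogens by atom environment:
  6 × C: 2 H each → 12
  5 × C: 1 H each → 5
  1 × C: 3 H
  1 × F: no H
  1 × S: 1 H
  Total hydrogens = 21.
Molecular formula: C12H21FS

C12H21FS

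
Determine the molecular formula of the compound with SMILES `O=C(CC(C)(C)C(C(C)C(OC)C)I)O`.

C11H21IO3

Heavy atoms from the SMILES: 11 C, 1 I, 3 O.
Implicit hydrogens by atom environment:
  5 × C: 3 H each → 15
  3 × C: 1 H each → 3
  2 × C: no H
  2 × O: no H
  1 × C: 2 H
  1 × I: no H
  1 × O: 1 H
  Total hydrogens = 21.
Molecular formula: C11H21IO3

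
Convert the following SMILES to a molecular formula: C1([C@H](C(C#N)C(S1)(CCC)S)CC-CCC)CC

C15H27NS2

Heavy atoms from the SMILES: 15 C, 1 N, 2 S.
Implicit hydrogens by atom environment:
  7 × C: 2 H each → 14
  3 × C: 3 H each → 9
  3 × C: 1 H each → 3
  2 × C: no H
  1 × N: no H
  1 × S: 1 H
  1 × S: no H
  Total hydrogens = 27.
Molecular formula: C15H27NS2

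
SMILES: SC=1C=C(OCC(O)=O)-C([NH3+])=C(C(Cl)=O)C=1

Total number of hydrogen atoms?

Hydrogens are implicit in SMILES; fill each atom to its normal valence:
  4 × C (aromatic): no H
  3 × O: no H
  2 × C (aromatic): 1 H each → 2
  2 × C: no H
  1 × C: 2 H
  1 × Cl: no H
  1 × N (charge +1): 3 H
  1 × O: 1 H
  1 × S: 1 H
  Total hydrogens = 9.

9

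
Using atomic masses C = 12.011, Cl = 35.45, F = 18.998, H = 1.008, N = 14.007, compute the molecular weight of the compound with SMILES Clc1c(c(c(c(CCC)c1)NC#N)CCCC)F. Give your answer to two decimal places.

268.76

Molecular formula: C14H18ClFN2.
M = 14×12.011 + 1×35.45 + 1×18.998 + 18×1.008 + 2×14.007 = 268.76 g/mol.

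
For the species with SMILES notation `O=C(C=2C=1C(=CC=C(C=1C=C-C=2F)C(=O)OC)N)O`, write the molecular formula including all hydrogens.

Heavy atoms from the SMILES: 13 C, 1 F, 1 N, 4 O.
Implicit hydrogens by atom environment:
  6 × C (aromatic): no H
  4 × C (aromatic): 1 H each → 4
  3 × O: no H
  2 × C: no H
  1 × C: 3 H
  1 × F: no H
  1 × N: 2 H
  1 × O: 1 H
  Total hydrogens = 10.
Molecular formula: C13H10FNO4

C13H10FNO4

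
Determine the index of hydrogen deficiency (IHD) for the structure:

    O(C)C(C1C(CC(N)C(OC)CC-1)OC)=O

Molecular formula from the SMILES: C11H21NO4.
DoU = (2C + 2 + N − H − X)/2 = (2·11 + 2 + 1 − 21 − 0)/2 = 4/2 = 2.
(Structurally: 1 ring(s) + 1 π bond(s) = 2.)

2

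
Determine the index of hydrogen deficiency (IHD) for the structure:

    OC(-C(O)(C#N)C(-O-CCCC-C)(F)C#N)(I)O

4

Molecular formula from the SMILES: C10H14FIN2O4.
DoU = (2C + 2 + N − H − X)/2 = (2·10 + 2 + 2 − 14 − 2)/2 = 8/2 = 4.
(Structurally: 0 ring(s) + 4 π bond(s) = 4.)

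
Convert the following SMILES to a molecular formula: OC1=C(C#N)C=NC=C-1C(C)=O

C8H6N2O2

Heavy atoms from the SMILES: 8 C, 2 N, 2 O.
Implicit hydrogens by atom environment:
  3 × C (aromatic): no H
  2 × C (aromatic): 1 H each → 2
  2 × C: no H
  1 × C: 3 H
  1 × N (aromatic): no H
  1 × N: no H
  1 × O: 1 H
  1 × O: no H
  Total hydrogens = 6.
Molecular formula: C8H6N2O2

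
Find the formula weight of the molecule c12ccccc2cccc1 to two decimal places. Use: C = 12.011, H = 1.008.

Molecular formula: C10H8.
M = 10×12.011 + 8×1.008 = 128.17 g/mol.

128.17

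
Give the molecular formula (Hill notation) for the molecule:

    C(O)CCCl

Heavy atoms from the SMILES: 3 C, 1 Cl, 1 O.
Implicit hydrogens by atom environment:
  3 × C: 2 H each → 6
  1 × Cl: no H
  1 × O: 1 H
  Total hydrogens = 7.
Molecular formula: C3H7ClO

C3H7ClO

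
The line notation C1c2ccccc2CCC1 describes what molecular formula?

C10H12

Heavy atoms from the SMILES: 10 C.
Implicit hydrogens by atom environment:
  4 × C: 2 H each → 8
  4 × C (aromatic): 1 H each → 4
  2 × C (aromatic): no H
  Total hydrogens = 12.
Molecular formula: C10H12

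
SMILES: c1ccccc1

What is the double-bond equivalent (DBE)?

4

Molecular formula from the SMILES: C6H6.
DoU = (2C + 2 + N − H − X)/2 = (2·6 + 2 + 0 − 6 − 0)/2 = 8/2 = 4.
(Structurally: 1 ring(s) + 3 π bond(s) = 4.)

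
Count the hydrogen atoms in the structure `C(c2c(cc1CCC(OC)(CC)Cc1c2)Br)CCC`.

25

Hydrogens are implicit in SMILES; fill each atom to its normal valence:
  7 × C: 2 H each → 14
  4 × C (aromatic): no H
  3 × C: 3 H each → 9
  2 × C (aromatic): 1 H each → 2
  1 × Br: no H
  1 × C: no H
  1 × O: no H
  Total hydrogens = 25.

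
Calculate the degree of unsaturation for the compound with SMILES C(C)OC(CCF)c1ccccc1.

Molecular formula from the SMILES: C11H15FO.
DoU = (2C + 2 + N − H − X)/2 = (2·11 + 2 + 0 − 15 − 1)/2 = 8/2 = 4.
(Structurally: 1 ring(s) + 3 π bond(s) = 4.)

4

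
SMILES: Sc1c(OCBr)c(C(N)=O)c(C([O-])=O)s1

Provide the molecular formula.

Heavy atoms from the SMILES: 1 Br, 7 C, 1 N, 4 O, 2 S.
Implicit hydrogens by atom environment:
  4 × C (aromatic): no H
  3 × O: no H
  2 × C: no H
  1 × Br: no H
  1 × C: 2 H
  1 × N: 2 H
  1 × O (charge -1): no H
  1 × S: 1 H
  1 × S (aromatic): no H
  Total hydrogens = 5.
Net charge -1.
Molecular formula: C7H5BrNO4S2-

C7H5BrNO4S2-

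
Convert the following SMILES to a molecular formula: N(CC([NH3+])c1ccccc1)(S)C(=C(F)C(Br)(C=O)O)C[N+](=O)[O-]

C13H16BrFN3O4S+

Heavy atoms from the SMILES: 1 Br, 13 C, 1 F, 3 N, 4 O, 1 S.
Implicit hydrogens by atom environment:
  5 × C (aromatic): 1 H each → 5
  3 × C: no H
  2 × C: 2 H each → 4
  2 × C: 1 H each → 2
  2 × O: no H
  1 × Br: no H
  1 × C (aromatic): no H
  1 × F: no H
  1 × N (charge +1): 3 H
  1 × N: no H
  1 × N (charge +1): no H
  1 × O: 1 H
  1 × O (charge -1): no H
  1 × S: 1 H
  Total hydrogens = 16.
Net charge +1.
Molecular formula: C13H16BrFN3O4S+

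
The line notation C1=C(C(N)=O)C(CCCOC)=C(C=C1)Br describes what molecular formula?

C11H14BrNO2

Heavy atoms from the SMILES: 1 Br, 11 C, 1 N, 2 O.
Implicit hydrogens by atom environment:
  3 × C: 2 H each → 6
  3 × C (aromatic): 1 H each → 3
  3 × C (aromatic): no H
  2 × O: no H
  1 × Br: no H
  1 × C: 3 H
  1 × C: no H
  1 × N: 2 H
  Total hydrogens = 14.
Molecular formula: C11H14BrNO2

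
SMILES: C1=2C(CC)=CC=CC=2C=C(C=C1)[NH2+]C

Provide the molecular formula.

C13H16N+

Heavy atoms from the SMILES: 13 C, 1 N.
Implicit hydrogens by atom environment:
  6 × C (aromatic): 1 H each → 6
  4 × C (aromatic): no H
  2 × C: 3 H each → 6
  1 × C: 2 H
  1 × N (charge +1): 2 H
  Total hydrogens = 16.
Net charge +1.
Molecular formula: C13H16N+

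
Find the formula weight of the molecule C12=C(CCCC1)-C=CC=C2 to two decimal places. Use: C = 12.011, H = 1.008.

132.21

Molecular formula: C10H12.
M = 10×12.011 + 12×1.008 = 132.21 g/mol.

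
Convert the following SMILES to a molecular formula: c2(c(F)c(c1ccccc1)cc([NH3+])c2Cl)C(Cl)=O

Heavy atoms from the SMILES: 13 C, 2 Cl, 1 F, 1 N, 1 O.
Implicit hydrogens by atom environment:
  6 × C (aromatic): 1 H each → 6
  6 × C (aromatic): no H
  2 × Cl: no H
  1 × C: no H
  1 × F: no H
  1 × N (charge +1): 3 H
  1 × O: no H
  Total hydrogens = 9.
Net charge +1.
Molecular formula: C13H9Cl2FNO+

C13H9Cl2FNO+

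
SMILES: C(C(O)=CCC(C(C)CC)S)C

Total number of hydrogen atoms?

20

Hydrogens are implicit in SMILES; fill each atom to its normal valence:
  3 × C: 3 H each → 9
  3 × C: 2 H each → 6
  3 × C: 1 H each → 3
  1 × C: no H
  1 × O: 1 H
  1 × S: 1 H
  Total hydrogens = 20.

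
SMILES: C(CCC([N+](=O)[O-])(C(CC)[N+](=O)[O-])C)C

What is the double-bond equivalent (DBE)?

2

Molecular formula from the SMILES: C9H18N2O4.
DoU = (2C + 2 + N − H − X)/2 = (2·9 + 2 + 2 − 18 − 0)/2 = 4/2 = 2.
(Structurally: 0 ring(s) + 2 π bond(s) = 2.)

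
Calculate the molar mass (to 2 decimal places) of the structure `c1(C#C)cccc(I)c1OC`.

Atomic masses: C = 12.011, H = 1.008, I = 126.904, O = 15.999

258.06

Molecular formula: C9H7IO.
M = 9×12.011 + 7×1.008 + 1×126.904 + 1×15.999 = 258.06 g/mol.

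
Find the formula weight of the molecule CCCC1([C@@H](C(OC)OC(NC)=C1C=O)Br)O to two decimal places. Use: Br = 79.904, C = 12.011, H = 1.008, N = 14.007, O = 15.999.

Molecular formula: C11H18BrNO4.
M = 1×79.904 + 11×12.011 + 18×1.008 + 1×14.007 + 4×15.999 = 308.17 g/mol.

308.17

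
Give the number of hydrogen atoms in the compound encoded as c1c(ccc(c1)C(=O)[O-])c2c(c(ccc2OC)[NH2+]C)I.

Hydrogens are implicit in SMILES; fill each atom to its normal valence:
  6 × C (aromatic): 1 H each → 6
  6 × C (aromatic): no H
  2 × C: 3 H each → 6
  2 × O: no H
  1 × C: no H
  1 × I: no H
  1 × N (charge +1): 2 H
  1 × O (charge -1): no H
  Total hydrogens = 14.

14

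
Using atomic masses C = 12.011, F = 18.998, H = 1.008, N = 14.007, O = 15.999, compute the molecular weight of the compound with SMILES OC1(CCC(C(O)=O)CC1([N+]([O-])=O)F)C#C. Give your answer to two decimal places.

231.18

Molecular formula: C9H10FNO5.
M = 9×12.011 + 1×18.998 + 10×1.008 + 1×14.007 + 5×15.999 = 231.18 g/mol.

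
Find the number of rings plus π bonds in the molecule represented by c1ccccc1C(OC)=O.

Molecular formula from the SMILES: C8H8O2.
DoU = (2C + 2 + N − H − X)/2 = (2·8 + 2 + 0 − 8 − 0)/2 = 10/2 = 5.
(Structurally: 1 ring(s) + 4 π bond(s) = 5.)

5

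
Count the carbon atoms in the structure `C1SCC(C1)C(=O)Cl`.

5

The symbol for carbon appears 5 times in the SMILES. (Cl is a single chlorine, not C + l.)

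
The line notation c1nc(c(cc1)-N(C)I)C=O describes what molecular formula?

C7H7IN2O

Heavy atoms from the SMILES: 7 C, 1 I, 2 N, 1 O.
Implicit hydrogens by atom environment:
  3 × C (aromatic): 1 H each → 3
  2 × C (aromatic): no H
  1 × C: 3 H
  1 × C: 1 H
  1 × I: no H
  1 × N (aromatic): no H
  1 × N: no H
  1 × O: no H
  Total hydrogens = 7.
Molecular formula: C7H7IN2O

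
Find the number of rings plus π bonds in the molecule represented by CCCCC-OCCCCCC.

0

Molecular formula from the SMILES: C11H24O.
DoU = (2C + 2 + N − H − X)/2 = (2·11 + 2 + 0 − 24 − 0)/2 = 0/2 = 0.
(Structurally: 0 ring(s) + 0 π bond(s) = 0.)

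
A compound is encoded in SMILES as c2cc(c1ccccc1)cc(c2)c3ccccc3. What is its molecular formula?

Heavy atoms from the SMILES: 18 C.
Implicit hydrogens by atom environment:
  14 × C (aromatic): 1 H each → 14
  4 × C (aromatic): no H
  Total hydrogens = 14.
Molecular formula: C18H14

C18H14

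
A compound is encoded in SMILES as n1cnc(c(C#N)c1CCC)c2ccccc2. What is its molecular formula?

C14H13N3

Heavy atoms from the SMILES: 14 C, 3 N.
Implicit hydrogens by atom environment:
  6 × C (aromatic): 1 H each → 6
  4 × C (aromatic): no H
  2 × C: 2 H each → 4
  2 × N (aromatic): no H
  1 × C: 3 H
  1 × C: no H
  1 × N: no H
  Total hydrogens = 13.
Molecular formula: C14H13N3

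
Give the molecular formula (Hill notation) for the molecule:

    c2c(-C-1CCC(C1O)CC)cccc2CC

C15H22O

Heavy atoms from the SMILES: 15 C, 1 O.
Implicit hydrogens by atom environment:
  4 × C: 2 H each → 8
  4 × C (aromatic): 1 H each → 4
  3 × C: 1 H each → 3
  2 × C: 3 H each → 6
  2 × C (aromatic): no H
  1 × O: 1 H
  Total hydrogens = 22.
Molecular formula: C15H22O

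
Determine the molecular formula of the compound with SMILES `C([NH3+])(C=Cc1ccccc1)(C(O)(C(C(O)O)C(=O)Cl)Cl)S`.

C13H16Cl2NO4S+

Heavy atoms from the SMILES: 13 C, 2 Cl, 1 N, 4 O, 1 S.
Implicit hydrogens by atom environment:
  5 × C (aromatic): 1 H each → 5
  4 × C: 1 H each → 4
  3 × C: no H
  3 × O: 1 H each → 3
  2 × Cl: no H
  1 × C (aromatic): no H
  1 × N (charge +1): 3 H
  1 × O: no H
  1 × S: 1 H
  Total hydrogens = 16.
Net charge +1.
Molecular formula: C13H16Cl2NO4S+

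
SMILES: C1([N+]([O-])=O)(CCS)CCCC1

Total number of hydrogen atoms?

Hydrogens are implicit in SMILES; fill each atom to its normal valence:
  6 × C: 2 H each → 12
  1 × C: no H
  1 × N (charge +1): no H
  1 × O: no H
  1 × O (charge -1): no H
  1 × S: 1 H
  Total hydrogens = 13.

13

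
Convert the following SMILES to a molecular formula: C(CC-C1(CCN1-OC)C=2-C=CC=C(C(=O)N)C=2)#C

C15H18N2O2

Heavy atoms from the SMILES: 15 C, 2 N, 2 O.
Implicit hydrogens by atom environment:
  4 × C: 2 H each → 8
  4 × C (aromatic): 1 H each → 4
  3 × C: no H
  2 × C (aromatic): no H
  2 × O: no H
  1 × C: 3 H
  1 × C: 1 H
  1 × N: 2 H
  1 × N: no H
  Total hydrogens = 18.
Molecular formula: C15H18N2O2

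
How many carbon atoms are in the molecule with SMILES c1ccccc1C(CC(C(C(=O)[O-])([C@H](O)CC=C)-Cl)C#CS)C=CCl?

19

The symbol for carbon appears 19 times in the SMILES. Lowercase c denotes aromatic carbon and counts toward C.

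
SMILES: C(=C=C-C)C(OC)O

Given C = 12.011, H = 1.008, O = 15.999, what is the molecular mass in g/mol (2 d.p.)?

114.14

Molecular formula: C6H10O2.
M = 6×12.011 + 10×1.008 + 2×15.999 = 114.14 g/mol.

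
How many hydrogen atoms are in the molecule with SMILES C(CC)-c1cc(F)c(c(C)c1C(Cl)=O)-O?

Hydrogens are implicit in SMILES; fill each atom to its normal valence:
  5 × C (aromatic): no H
  2 × C: 3 H each → 6
  2 × C: 2 H each → 4
  1 × C (aromatic): 1 H
  1 × C: no H
  1 × Cl: no H
  1 × F: no H
  1 × O: 1 H
  1 × O: no H
  Total hydrogens = 12.

12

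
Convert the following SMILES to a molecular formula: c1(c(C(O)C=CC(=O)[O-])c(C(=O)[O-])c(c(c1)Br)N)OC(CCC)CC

Heavy atoms from the SMILES: 1 Br, 17 C, 1 N, 6 O.
Implicit hydrogens by atom environment:
  5 × C (aromatic): no H
  4 × C: 1 H each → 4
  3 × C: 2 H each → 6
  3 × O: no H
  2 × C: 3 H each → 6
  2 × C: no H
  2 × O (charge -1): no H
  1 × Br: no H
  1 × C (aromatic): 1 H
  1 × N: 2 H
  1 × O: 1 H
  Total hydrogens = 20.
Net charge -2.
Molecular formula: [C17H20BrNO6]2-

[C17H20BrNO6]2-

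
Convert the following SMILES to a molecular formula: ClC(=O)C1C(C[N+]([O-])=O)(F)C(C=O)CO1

Heavy atoms from the SMILES: 7 C, 1 Cl, 1 F, 1 N, 5 O.
Implicit hydrogens by atom environment:
  4 × O: no H
  3 × C: 1 H each → 3
  2 × C: 2 H each → 4
  2 × C: no H
  1 × Cl: no H
  1 × F: no H
  1 × N (charge +1): no H
  1 × O (charge -1): no H
  Total hydrogens = 7.
Molecular formula: C7H7ClFNO5

C7H7ClFNO5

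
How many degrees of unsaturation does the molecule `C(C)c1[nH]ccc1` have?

Molecular formula from the SMILES: C6H9N.
DoU = (2C + 2 + N − H − X)/2 = (2·6 + 2 + 1 − 9 − 0)/2 = 6/2 = 3.
(Structurally: 1 ring(s) + 2 π bond(s) = 3.)

3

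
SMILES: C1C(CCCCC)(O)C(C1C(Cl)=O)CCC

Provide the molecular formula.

Heavy atoms from the SMILES: 13 C, 1 Cl, 2 O.
Implicit hydrogens by atom environment:
  7 × C: 2 H each → 14
  2 × C: 3 H each → 6
  2 × C: 1 H each → 2
  2 × C: no H
  1 × Cl: no H
  1 × O: 1 H
  1 × O: no H
  Total hydrogens = 23.
Molecular formula: C13H23ClO2

C13H23ClO2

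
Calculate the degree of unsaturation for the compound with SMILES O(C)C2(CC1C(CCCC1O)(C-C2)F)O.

2

Molecular formula from the SMILES: C11H19FO3.
DoU = (2C + 2 + N − H − X)/2 = (2·11 + 2 + 0 − 19 − 1)/2 = 4/2 = 2.
(Structurally: 2 ring(s) + 0 π bond(s) = 2.)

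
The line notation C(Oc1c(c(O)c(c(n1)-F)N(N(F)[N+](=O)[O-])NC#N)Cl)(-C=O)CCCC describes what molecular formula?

Heavy atoms from the SMILES: 12 C, 1 Cl, 2 F, 6 N, 5 O.
Implicit hydrogens by atom environment:
  5 × C (aromatic): no H
  3 × C: 2 H each → 6
  3 × N: no H
  3 × O: no H
  2 × C: 1 H each → 2
  2 × F: no H
  1 × C: 3 H
  1 × C: no H
  1 × Cl: no H
  1 × N: 1 H
  1 × N (aromatic): no H
  1 × N (charge +1): no H
  1 × O: 1 H
  1 × O (charge -1): no H
  Total hydrogens = 13.
Molecular formula: C12H13ClF2N6O5

C12H13ClF2N6O5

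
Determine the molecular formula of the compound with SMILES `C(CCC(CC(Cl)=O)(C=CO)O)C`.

Heavy atoms from the SMILES: 9 C, 1 Cl, 3 O.
Implicit hydrogens by atom environment:
  4 × C: 2 H each → 8
  2 × C: 1 H each → 2
  2 × C: no H
  2 × O: 1 H each → 2
  1 × C: 3 H
  1 × Cl: no H
  1 × O: no H
  Total hydrogens = 15.
Molecular formula: C9H15ClO3

C9H15ClO3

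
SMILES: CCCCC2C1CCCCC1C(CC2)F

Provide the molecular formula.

C14H25F

Heavy atoms from the SMILES: 14 C, 1 F.
Implicit hydrogens by atom environment:
  9 × C: 2 H each → 18
  4 × C: 1 H each → 4
  1 × C: 3 H
  1 × F: no H
  Total hydrogens = 25.
Molecular formula: C14H25F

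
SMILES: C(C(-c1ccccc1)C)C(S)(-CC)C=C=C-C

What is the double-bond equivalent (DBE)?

6

Molecular formula from the SMILES: C16H22S.
DoU = (2C + 2 + N − H − X)/2 = (2·16 + 2 + 0 − 22 − 0)/2 = 12/2 = 6.
(Structurally: 1 ring(s) + 5 π bond(s) = 6.)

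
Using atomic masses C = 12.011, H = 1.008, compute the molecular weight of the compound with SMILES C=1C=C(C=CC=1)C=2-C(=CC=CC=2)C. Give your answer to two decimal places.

168.24

Molecular formula: C13H12.
M = 13×12.011 + 12×1.008 = 168.24 g/mol.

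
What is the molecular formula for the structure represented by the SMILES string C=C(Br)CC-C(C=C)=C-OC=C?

Heavy atoms from the SMILES: 1 Br, 10 C, 1 O.
Implicit hydrogens by atom environment:
  5 × C: 2 H each → 10
  3 × C: 1 H each → 3
  2 × C: no H
  1 × Br: no H
  1 × O: no H
  Total hydrogens = 13.
Molecular formula: C10H13BrO

C10H13BrO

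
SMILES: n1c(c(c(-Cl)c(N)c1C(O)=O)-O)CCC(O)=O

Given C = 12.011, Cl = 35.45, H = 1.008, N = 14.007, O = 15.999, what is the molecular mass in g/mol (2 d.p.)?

260.63

Molecular formula: C9H9ClN2O5.
M = 9×12.011 + 1×35.45 + 9×1.008 + 2×14.007 + 5×15.999 = 260.63 g/mol.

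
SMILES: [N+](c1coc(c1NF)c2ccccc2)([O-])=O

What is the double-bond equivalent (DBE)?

8

Molecular formula from the SMILES: C10H7FN2O3.
DoU = (2C + 2 + N − H − X)/2 = (2·10 + 2 + 2 − 7 − 1)/2 = 16/2 = 8.
(Structurally: 2 ring(s) + 6 π bond(s) = 8.)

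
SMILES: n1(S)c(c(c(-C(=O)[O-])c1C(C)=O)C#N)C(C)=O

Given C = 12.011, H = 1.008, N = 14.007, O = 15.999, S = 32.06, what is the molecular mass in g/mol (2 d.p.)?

251.24

Molecular formula: C10H7N2O4S-.
M = 10×12.011 + 7×1.008 + 2×14.007 + 4×15.999 + 1×32.06 = 251.24 g/mol.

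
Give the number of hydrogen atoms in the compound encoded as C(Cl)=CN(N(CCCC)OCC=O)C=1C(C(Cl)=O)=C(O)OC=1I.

15

Hydrogens are implicit in SMILES; fill each atom to its normal valence:
  4 × C: 2 H each → 8
  4 × C (aromatic): no H
  3 × C: 1 H each → 3
  3 × O: no H
  2 × Cl: no H
  2 × N: no H
  1 × C: 3 H
  1 × C: no H
  1 × I: no H
  1 × O: 1 H
  1 × O (aromatic): no H
  Total hydrogens = 15.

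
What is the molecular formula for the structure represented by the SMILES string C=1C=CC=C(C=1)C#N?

C7H5N

Heavy atoms from the SMILES: 7 C, 1 N.
Implicit hydrogens by atom environment:
  5 × C (aromatic): 1 H each → 5
  1 × C (aromatic): no H
  1 × C: no H
  1 × N: no H
  Total hydrogens = 5.
Molecular formula: C7H5N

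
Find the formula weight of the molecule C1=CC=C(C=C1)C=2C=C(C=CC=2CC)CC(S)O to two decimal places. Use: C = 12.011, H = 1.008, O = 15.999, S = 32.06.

258.38

Molecular formula: C16H18OS.
M = 16×12.011 + 18×1.008 + 1×15.999 + 1×32.06 = 258.38 g/mol.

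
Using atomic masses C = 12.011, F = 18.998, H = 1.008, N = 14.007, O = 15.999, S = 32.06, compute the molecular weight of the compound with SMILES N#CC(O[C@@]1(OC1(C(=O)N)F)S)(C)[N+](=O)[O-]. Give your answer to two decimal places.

251.19

Molecular formula: C6H6FN3O5S.
M = 6×12.011 + 1×18.998 + 6×1.008 + 3×14.007 + 5×15.999 + 1×32.06 = 251.19 g/mol.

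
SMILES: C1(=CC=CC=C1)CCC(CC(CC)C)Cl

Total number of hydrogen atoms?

Hydrogens are implicit in SMILES; fill each atom to its normal valence:
  5 × C (aromatic): 1 H each → 5
  4 × C: 2 H each → 8
  2 × C: 3 H each → 6
  2 × C: 1 H each → 2
  1 × C (aromatic): no H
  1 × Cl: no H
  Total hydrogens = 21.

21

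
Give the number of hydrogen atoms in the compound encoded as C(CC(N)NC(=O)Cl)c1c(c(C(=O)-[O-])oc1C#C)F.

9

Hydrogens are implicit in SMILES; fill each atom to its normal valence:
  4 × C (aromatic): no H
  3 × C: no H
  2 × C: 2 H each → 4
  2 × C: 1 H each → 2
  2 × O: no H
  1 × Cl: no H
  1 × F: no H
  1 × N: 2 H
  1 × N: 1 H
  1 × O (aromatic): no H
  1 × O (charge -1): no H
  Total hydrogens = 9.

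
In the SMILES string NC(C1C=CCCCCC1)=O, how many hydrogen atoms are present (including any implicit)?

Hydrogens are implicit in SMILES; fill each atom to its normal valence:
  5 × C: 2 H each → 10
  3 × C: 1 H each → 3
  1 × C: no H
  1 × N: 2 H
  1 × O: no H
  Total hydrogens = 15.

15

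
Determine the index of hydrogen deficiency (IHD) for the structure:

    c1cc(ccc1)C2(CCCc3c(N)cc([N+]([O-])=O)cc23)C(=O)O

Molecular formula from the SMILES: C17H16N2O4.
DoU = (2C + 2 + N − H − X)/2 = (2·17 + 2 + 2 − 16 − 0)/2 = 22/2 = 11.
(Structurally: 3 ring(s) + 8 π bond(s) = 11.)

11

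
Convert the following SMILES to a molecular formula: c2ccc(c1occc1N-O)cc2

C10H9NO2

Heavy atoms from the SMILES: 10 C, 1 N, 2 O.
Implicit hydrogens by atom environment:
  7 × C (aromatic): 1 H each → 7
  3 × C (aromatic): no H
  1 × N: 1 H
  1 × O: 1 H
  1 × O (aromatic): no H
  Total hydrogens = 9.
Molecular formula: C10H9NO2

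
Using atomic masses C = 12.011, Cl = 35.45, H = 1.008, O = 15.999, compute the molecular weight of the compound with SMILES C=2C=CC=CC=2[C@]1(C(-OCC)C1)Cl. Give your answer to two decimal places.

Molecular formula: C11H13ClO.
M = 11×12.011 + 1×35.45 + 13×1.008 + 1×15.999 = 196.67 g/mol.

196.67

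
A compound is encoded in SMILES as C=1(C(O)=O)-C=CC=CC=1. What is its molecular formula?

C7H6O2

Heavy atoms from the SMILES: 7 C, 2 O.
Implicit hydrogens by atom environment:
  5 × C (aromatic): 1 H each → 5
  1 × C (aromatic): no H
  1 × C: no H
  1 × O: 1 H
  1 × O: no H
  Total hydrogens = 6.
Molecular formula: C7H6O2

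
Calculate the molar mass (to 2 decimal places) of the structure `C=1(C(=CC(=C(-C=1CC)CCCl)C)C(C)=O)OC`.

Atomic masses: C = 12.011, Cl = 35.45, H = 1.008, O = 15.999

254.75

Molecular formula: C14H19ClO2.
M = 14×12.011 + 1×35.45 + 19×1.008 + 2×15.999 = 254.75 g/mol.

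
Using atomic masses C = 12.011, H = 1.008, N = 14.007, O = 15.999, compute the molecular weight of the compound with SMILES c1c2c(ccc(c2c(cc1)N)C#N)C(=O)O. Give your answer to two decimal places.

Molecular formula: C12H8N2O2.
M = 12×12.011 + 8×1.008 + 2×14.007 + 2×15.999 = 212.21 g/mol.

212.21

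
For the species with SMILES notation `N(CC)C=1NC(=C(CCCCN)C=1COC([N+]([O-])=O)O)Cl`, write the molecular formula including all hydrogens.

C12H21ClN4O4

Heavy atoms from the SMILES: 12 C, 1 Cl, 4 N, 4 O.
Implicit hydrogens by atom environment:
  6 × C: 2 H each → 12
  4 × C (aromatic): no H
  2 × O: no H
  1 × C: 3 H
  1 × C: 1 H
  1 × Cl: no H
  1 × N: 2 H
  1 × N (aromatic): 1 H
  1 × N: 1 H
  1 × N (charge +1): no H
  1 × O: 1 H
  1 × O (charge -1): no H
  Total hydrogens = 21.
Molecular formula: C12H21ClN4O4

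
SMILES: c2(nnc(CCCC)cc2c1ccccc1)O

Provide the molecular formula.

C14H16N2O

Heavy atoms from the SMILES: 14 C, 2 N, 1 O.
Implicit hydrogens by atom environment:
  6 × C (aromatic): 1 H each → 6
  4 × C (aromatic): no H
  3 × C: 2 H each → 6
  2 × N (aromatic): no H
  1 × C: 3 H
  1 × O: 1 H
  Total hydrogens = 16.
Molecular formula: C14H16N2O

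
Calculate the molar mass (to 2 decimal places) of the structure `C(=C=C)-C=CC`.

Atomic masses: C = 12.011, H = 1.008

80.13

Molecular formula: C6H8.
M = 6×12.011 + 8×1.008 = 80.13 g/mol.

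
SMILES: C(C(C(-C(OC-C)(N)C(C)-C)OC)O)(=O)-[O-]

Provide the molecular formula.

C10H20NO5-

Heavy atoms from the SMILES: 10 C, 1 N, 5 O.
Implicit hydrogens by atom environment:
  4 × C: 3 H each → 12
  3 × C: 1 H each → 3
  3 × O: no H
  2 × C: no H
  1 × C: 2 H
  1 × N: 2 H
  1 × O: 1 H
  1 × O (charge -1): no H
  Total hydrogens = 20.
Net charge -1.
Molecular formula: C10H20NO5-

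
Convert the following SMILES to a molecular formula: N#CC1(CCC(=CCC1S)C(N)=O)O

Heavy atoms from the SMILES: 9 C, 2 N, 2 O, 1 S.
Implicit hydrogens by atom environment:
  4 × C: no H
  3 × C: 2 H each → 6
  2 × C: 1 H each → 2
  1 × N: 2 H
  1 × N: no H
  1 × O: 1 H
  1 × O: no H
  1 × S: 1 H
  Total hydrogens = 12.
Molecular formula: C9H12N2O2S

C9H12N2O2S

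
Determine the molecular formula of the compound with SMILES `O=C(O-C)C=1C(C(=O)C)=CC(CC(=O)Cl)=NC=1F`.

C11H9ClFNO4

Heavy atoms from the SMILES: 11 C, 1 Cl, 1 F, 1 N, 4 O.
Implicit hydrogens by atom environment:
  4 × C (aromatic): no H
  4 × O: no H
  3 × C: no H
  2 × C: 3 H each → 6
  1 × C: 2 H
  1 × C (aromatic): 1 H
  1 × Cl: no H
  1 × F: no H
  1 × N (aromatic): no H
  Total hydrogens = 9.
Molecular formula: C11H9ClFNO4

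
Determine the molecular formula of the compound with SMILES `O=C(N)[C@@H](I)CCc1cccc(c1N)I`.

Heavy atoms from the SMILES: 10 C, 2 I, 2 N, 1 O.
Implicit hydrogens by atom environment:
  3 × C (aromatic): 1 H each → 3
  3 × C (aromatic): no H
  2 × C: 2 H each → 4
  2 × I: no H
  2 × N: 2 H each → 4
  1 × C: 1 H
  1 × C: no H
  1 × O: no H
  Total hydrogens = 12.
Molecular formula: C10H12I2N2O

C10H12I2N2O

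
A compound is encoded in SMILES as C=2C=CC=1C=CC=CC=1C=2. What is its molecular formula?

Heavy atoms from the SMILES: 10 C.
Implicit hydrogens by atom environment:
  8 × C (aromatic): 1 H each → 8
  2 × C (aromatic): no H
  Total hydrogens = 8.
Molecular formula: C10H8

C10H8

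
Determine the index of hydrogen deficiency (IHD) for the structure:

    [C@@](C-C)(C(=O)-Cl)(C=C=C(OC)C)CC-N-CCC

Molecular formula from the SMILES: C14H24ClNO2.
DoU = (2C + 2 + N − H − X)/2 = (2·14 + 2 + 1 − 24 − 1)/2 = 6/2 = 3.
(Structurally: 0 ring(s) + 3 π bond(s) = 3.)

3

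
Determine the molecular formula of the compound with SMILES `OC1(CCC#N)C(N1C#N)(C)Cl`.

C7H8ClN3O

Heavy atoms from the SMILES: 7 C, 1 Cl, 3 N, 1 O.
Implicit hydrogens by atom environment:
  4 × C: no H
  3 × N: no H
  2 × C: 2 H each → 4
  1 × C: 3 H
  1 × Cl: no H
  1 × O: 1 H
  Total hydrogens = 8.
Molecular formula: C7H8ClN3O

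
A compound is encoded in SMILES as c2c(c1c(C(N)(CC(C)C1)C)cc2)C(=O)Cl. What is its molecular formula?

C13H16ClNO

Heavy atoms from the SMILES: 13 C, 1 Cl, 1 N, 1 O.
Implicit hydrogens by atom environment:
  3 × C (aromatic): 1 H each → 3
  3 × C (aromatic): no H
  2 × C: 3 H each → 6
  2 × C: 2 H each → 4
  2 × C: no H
  1 × C: 1 H
  1 × Cl: no H
  1 × N: 2 H
  1 × O: no H
  Total hydrogens = 16.
Molecular formula: C13H16ClNO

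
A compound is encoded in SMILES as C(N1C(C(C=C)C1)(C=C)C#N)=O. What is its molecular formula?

Heavy atoms from the SMILES: 9 C, 2 N, 1 O.
Implicit hydrogens by atom environment:
  4 × C: 1 H each → 4
  3 × C: 2 H each → 6
  2 × C: no H
  2 × N: no H
  1 × O: no H
  Total hydrogens = 10.
Molecular formula: C9H10N2O

C9H10N2O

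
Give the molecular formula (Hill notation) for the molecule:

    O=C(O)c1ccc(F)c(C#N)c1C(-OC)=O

C10H6FNO4

Heavy atoms from the SMILES: 10 C, 1 F, 1 N, 4 O.
Implicit hydrogens by atom environment:
  4 × C (aromatic): no H
  3 × C: no H
  3 × O: no H
  2 × C (aromatic): 1 H each → 2
  1 × C: 3 H
  1 × F: no H
  1 × N: no H
  1 × O: 1 H
  Total hydrogens = 6.
Molecular formula: C10H6FNO4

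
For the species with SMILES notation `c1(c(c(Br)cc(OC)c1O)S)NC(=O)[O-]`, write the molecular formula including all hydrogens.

Heavy atoms from the SMILES: 1 Br, 8 C, 1 N, 4 O, 1 S.
Implicit hydrogens by atom environment:
  5 × C (aromatic): no H
  2 × O: no H
  1 × Br: no H
  1 × C: 3 H
  1 × C (aromatic): 1 H
  1 × C: no H
  1 × N: 1 H
  1 × O: 1 H
  1 × O (charge -1): no H
  1 × S: 1 H
  Total hydrogens = 7.
Net charge -1.
Molecular formula: C8H7BrNO4S-

C8H7BrNO4S-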